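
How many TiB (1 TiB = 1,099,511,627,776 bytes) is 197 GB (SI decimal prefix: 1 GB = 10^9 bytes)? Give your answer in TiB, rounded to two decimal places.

0.18 TiB

197 GB = 197 × 10^9 bytes = 197,000,000,000 bytes
1 TiB = 2^40 bytes = 1,099,511,627,776 bytes
197,000,000,000 / 1,099,511,627,776 = 0.18 TiB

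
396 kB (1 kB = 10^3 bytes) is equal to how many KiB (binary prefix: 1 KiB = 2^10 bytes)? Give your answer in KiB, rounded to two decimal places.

386.72 KiB

396 kB × 1,000 bytes/kB = 396,000 bytes
1 KiB = 1,024 bytes
396,000 / 1,024 = 386.72 KiB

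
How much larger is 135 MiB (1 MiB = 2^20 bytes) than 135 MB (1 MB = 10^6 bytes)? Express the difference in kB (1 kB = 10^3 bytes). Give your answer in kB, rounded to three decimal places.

6,557.760 kB

135 MiB = 135 × 1,048,576 = 141,557,760 bytes
135 MB = 135 × 1,000,000 = 135,000,000 bytes
difference = 6,557,760 bytes
6,557,760 / 1,000 = 6,557.760 kB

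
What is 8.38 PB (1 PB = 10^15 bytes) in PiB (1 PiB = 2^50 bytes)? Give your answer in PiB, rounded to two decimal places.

7.44 PiB

8.38 PB × 1,000,000,000,000,000 bytes/PB = 8,380,000,000,000,000 bytes
1 PiB = 1,125,899,906,842,624 bytes
8,380,000,000,000,000 / 1,125,899,906,842,624 = 7.44 PiB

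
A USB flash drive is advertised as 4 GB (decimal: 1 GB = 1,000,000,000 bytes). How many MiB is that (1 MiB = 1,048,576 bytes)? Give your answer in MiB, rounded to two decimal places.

4 GB = 4 × 10^9 bytes = 4,000,000,000 bytes
1 MiB = 2^20 bytes = 1,048,576 bytes
4,000,000,000 / 1,048,576 = 3,814.70 MiB

3,814.70 MiB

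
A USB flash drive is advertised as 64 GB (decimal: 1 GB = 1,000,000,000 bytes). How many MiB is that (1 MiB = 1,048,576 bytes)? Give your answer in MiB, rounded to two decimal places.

61,035.16 MiB

64 GB = 64 × 10^9 bytes = 64,000,000,000 bytes
1 MiB = 2^20 bytes = 1,048,576 bytes
64,000,000,000 / 1,048,576 = 61,035.16 MiB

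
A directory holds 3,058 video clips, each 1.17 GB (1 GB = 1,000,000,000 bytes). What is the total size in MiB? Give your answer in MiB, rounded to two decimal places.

Total = 3,058 × 1.17 GB = 3577.86 GB
= 3577.86 × 1,000,000,000 bytes = 3,577,860,000,000 bytes
1 MiB = 1,048,576 bytes
3,577,860,000,000 / 1,048,576 = 3,412,113.19 MiB

3,412,113.19 MiB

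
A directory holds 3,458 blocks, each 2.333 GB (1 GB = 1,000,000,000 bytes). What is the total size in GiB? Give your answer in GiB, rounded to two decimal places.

Total = 3,458 × 2.333 GB = 8067.514 GB
= 8067.514 × 1,000,000,000 bytes = 8,067,514,000,000 bytes
1 GiB = 1,073,741,824 bytes
8,067,514,000,000 / 1,073,741,824 = 7,513.46 GiB

7,513.46 GiB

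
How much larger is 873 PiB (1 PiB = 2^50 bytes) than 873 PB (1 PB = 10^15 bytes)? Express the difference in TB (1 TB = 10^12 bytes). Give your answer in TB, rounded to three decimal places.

109,910.619 TB

873 PiB = 873 × 1,125,899,906,842,624 = 982,910,618,673,610,752 bytes
873 PB = 873 × 1,000,000,000,000,000 = 873,000,000,000,000,000 bytes
difference = 109,910,618,673,610,752 bytes
109,910,618,673,610,752 / 1,000,000,000,000 = 109,910.619 TB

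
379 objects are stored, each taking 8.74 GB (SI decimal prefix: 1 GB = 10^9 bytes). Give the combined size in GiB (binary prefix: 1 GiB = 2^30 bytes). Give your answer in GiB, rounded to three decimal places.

Total = 379 × 8.74 GB = 3312.46 GB
= 3312.46 × 1,000,000,000 bytes = 3,312,460,000,000 bytes
1 GiB = 1,073,741,824 bytes
3,312,460,000,000 / 1,073,741,824 = 3,084.969 GiB

3,084.969 GiB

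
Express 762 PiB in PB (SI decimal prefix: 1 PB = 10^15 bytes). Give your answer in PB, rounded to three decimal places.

762 PiB = 762 × 2^50 bytes = 857,935,729,014,079,488 bytes
1 PB = 1,000,000,000,000,000 bytes
857,935,729,014,079,488 / 1,000,000,000,000,000 = 857.936 PB

857.936 PB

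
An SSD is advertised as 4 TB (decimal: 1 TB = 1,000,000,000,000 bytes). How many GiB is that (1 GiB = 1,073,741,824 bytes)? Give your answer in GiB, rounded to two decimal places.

4 TB = 4 × 10^12 bytes = 4,000,000,000,000 bytes
1 GiB = 1,073,741,824 bytes
4,000,000,000,000 / 1,073,741,824 = 3,725.29 GiB

3,725.29 GiB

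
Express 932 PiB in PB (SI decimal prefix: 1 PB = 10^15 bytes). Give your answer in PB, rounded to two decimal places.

1,049.34 PB

932 PiB × 1,125,899,906,842,624 bytes/PiB = 1,049,338,713,177,325,568 bytes
1 PB = 1,000,000,000,000,000 bytes
1,049,338,713,177,325,568 / 1,000,000,000,000,000 = 1,049.34 PB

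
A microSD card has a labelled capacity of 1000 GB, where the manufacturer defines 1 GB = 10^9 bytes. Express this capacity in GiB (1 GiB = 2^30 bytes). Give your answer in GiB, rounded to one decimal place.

1000 GB = 1000 × 10^9 bytes = 1,000,000,000,000 bytes
1 GiB = 2^30 bytes = 1,073,741,824 bytes
1,000,000,000,000 / 1,073,741,824 = 931.3 GiB

931.3 GiB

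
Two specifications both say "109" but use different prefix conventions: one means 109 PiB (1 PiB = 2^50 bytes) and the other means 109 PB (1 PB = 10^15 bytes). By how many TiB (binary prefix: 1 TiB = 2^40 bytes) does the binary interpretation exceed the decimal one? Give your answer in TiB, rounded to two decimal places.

109 PiB = 109 × 1,125,899,906,842,624 = 122,723,089,845,846,016 bytes
109 PB = 109 × 1,000,000,000,000,000 = 109,000,000,000,000,000 bytes
difference = 13,723,089,845,846,016 bytes
13,723,089,845,846,016 / 1,099,511,627,776 = 12,481.08 TiB

12,481.08 TiB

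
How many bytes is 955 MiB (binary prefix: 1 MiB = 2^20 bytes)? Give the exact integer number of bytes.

955 × 1,048,576 = 1,001,390,080 bytes  (1 MiB = 2^20 bytes)

1,001,390,080 bytes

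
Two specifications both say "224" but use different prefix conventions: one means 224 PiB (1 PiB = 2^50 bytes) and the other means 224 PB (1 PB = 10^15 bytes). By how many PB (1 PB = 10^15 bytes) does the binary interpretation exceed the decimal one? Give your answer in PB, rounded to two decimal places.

28.20 PB

224 PiB = 224 × 1,125,899,906,842,624 = 252,201,579,132,747,776 bytes
224 PB = 224 × 1,000,000,000,000,000 = 224,000,000,000,000,000 bytes
difference = 28,201,579,132,747,776 bytes
28,201,579,132,747,776 / 1,000,000,000,000,000 = 28.20 PB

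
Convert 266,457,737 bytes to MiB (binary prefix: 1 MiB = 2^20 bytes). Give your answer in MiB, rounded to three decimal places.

266,457,737 bytes given.
1 MiB = 2^20 bytes = 1,048,576 bytes
266,457,737 / 1,048,576 = 254.114 MiB

254.114 MiB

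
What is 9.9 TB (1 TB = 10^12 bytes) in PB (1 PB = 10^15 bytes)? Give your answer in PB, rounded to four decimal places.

9.9 TB = 9.9 × 10^12 bytes = 9,900,000,000,000 bytes
1 PB = 10^15 bytes = 1,000,000,000,000,000 bytes
9,900,000,000,000 / 1,000,000,000,000,000 = 0.0099 PB

0.0099 PB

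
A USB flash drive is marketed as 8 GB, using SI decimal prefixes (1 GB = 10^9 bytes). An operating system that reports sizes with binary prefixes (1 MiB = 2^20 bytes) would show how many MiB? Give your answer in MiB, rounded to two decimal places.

8 GB × 1,000,000,000 bytes/GB = 8,000,000,000 bytes
1 MiB = 1,048,576 bytes
8,000,000,000 / 1,048,576 = 7,629.39 MiB

7,629.39 MiB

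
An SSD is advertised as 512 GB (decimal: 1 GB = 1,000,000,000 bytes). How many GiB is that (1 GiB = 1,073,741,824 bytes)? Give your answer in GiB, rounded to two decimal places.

512 GB × 1,000,000,000 bytes/GB = 512,000,000,000 bytes
1 GiB = 1,073,741,824 bytes
512,000,000,000 / 1,073,741,824 = 476.84 GiB

476.84 GiB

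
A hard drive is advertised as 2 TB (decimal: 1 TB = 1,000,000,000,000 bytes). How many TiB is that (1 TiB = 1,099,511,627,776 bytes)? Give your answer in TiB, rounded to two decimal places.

1.82 TiB

2 TB × 1,000,000,000,000 bytes/TB = 2,000,000,000,000 bytes
1 TiB = 2^40 bytes = 1,099,511,627,776 bytes
2,000,000,000,000 / 1,099,511,627,776 = 1.82 TiB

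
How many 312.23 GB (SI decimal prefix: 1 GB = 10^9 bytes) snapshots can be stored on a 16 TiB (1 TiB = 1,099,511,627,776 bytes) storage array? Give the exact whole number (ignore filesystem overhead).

Capacity: 16 TiB = 17,592,186,044,416 bytes
Per item: 312.23 GB = 312,230,000,000 bytes
⌊17,592,186,044,416 / 312,230,000,000⌋ = 56

56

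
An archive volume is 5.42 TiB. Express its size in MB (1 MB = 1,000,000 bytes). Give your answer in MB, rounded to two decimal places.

5.42 TiB = 5.42 × 2^40 bytes = 5,959,353,022,545.92 bytes
1 MB = 1,000,000 bytes
5,959,353,022,545.92 / 1,000,000 = 5,959,353.02 MB

5,959,353.02 MB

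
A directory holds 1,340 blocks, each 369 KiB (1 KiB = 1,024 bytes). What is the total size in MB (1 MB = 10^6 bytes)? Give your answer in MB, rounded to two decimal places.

Total = 1,340 × 369 KiB = 494,460 KiB
= 494,460 × 1,024 bytes = 506,327,040 bytes
1 MB = 1,000,000 bytes
506,327,040 / 1,000,000 = 506.33 MB

506.33 MB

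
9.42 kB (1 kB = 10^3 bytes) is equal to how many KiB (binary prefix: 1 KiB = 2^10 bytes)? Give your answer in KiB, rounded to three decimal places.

9.199 KiB

9.42 kB = 9.42 × 10^3 bytes = 9,420 bytes
1 KiB = 1,024 bytes
9,420 / 1,024 = 9.199 KiB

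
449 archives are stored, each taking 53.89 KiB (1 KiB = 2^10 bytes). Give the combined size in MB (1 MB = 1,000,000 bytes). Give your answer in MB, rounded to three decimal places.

24.777 MB

Total = 449 × 53.89 KiB = 24196.61 KiB
= 24196.61 × 1,024 bytes = 24,777,328.64 bytes
1 MB = 1,000,000 bytes
24,777,328.64 / 1,000,000 = 24.777 MB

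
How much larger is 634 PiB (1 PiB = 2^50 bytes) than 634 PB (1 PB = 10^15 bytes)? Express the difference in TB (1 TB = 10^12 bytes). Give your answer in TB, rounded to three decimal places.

79,820.541 TB

634 PiB = 634 × 1,125,899,906,842,624 = 713,820,540,938,223,616 bytes
634 PB = 634 × 1,000,000,000,000,000 = 634,000,000,000,000,000 bytes
difference = 79,820,540,938,223,616 bytes
79,820,540,938,223,616 / 1,000,000,000,000 = 79,820.541 TB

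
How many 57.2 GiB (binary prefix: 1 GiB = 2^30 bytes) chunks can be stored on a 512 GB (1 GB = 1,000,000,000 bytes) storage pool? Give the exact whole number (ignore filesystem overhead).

Capacity: 512 GB = 512,000,000,000 bytes
Per item: 57.2 GiB = 61,418,032,332.8 bytes
⌊512,000,000,000 / 61,418,032,332.8⌋ = 8

8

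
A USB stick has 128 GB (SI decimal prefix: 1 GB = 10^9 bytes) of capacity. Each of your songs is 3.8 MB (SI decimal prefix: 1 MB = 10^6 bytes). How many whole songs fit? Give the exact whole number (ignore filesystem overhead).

Capacity: 128 GB = 128,000,000,000 bytes
Per item: 3.8 MB = 3,800,000 bytes
⌊128,000,000,000 / 3,800,000⌋ = 33,684

33,684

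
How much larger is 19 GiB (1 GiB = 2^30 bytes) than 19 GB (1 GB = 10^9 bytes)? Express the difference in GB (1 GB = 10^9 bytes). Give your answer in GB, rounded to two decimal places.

19 GiB = 19 × 1,073,741,824 = 20,401,094,656 bytes
19 GB = 19 × 1,000,000,000 = 19,000,000,000 bytes
difference = 1,401,094,656 bytes
1,401,094,656 / 1,000,000,000 = 1.40 GB

1.40 GB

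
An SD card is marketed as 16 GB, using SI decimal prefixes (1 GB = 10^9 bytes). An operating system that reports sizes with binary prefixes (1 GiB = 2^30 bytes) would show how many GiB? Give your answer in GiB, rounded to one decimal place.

16 GB × 1,000,000,000 bytes/GB = 16,000,000,000 bytes
1 GiB = 1,073,741,824 bytes
16,000,000,000 / 1,073,741,824 = 14.9 GiB

14.9 GiB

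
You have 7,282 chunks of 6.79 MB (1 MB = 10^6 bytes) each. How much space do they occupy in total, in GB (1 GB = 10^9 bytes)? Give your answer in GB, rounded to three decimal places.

49.445 GB

Total = 7,282 × 6.79 MB = 49444.78 MB
= 49444.78 × 1,000,000 bytes = 49,444,780,000 bytes
1 GB = 1,000,000,000 bytes
49,444,780,000 / 1,000,000,000 = 49.445 GB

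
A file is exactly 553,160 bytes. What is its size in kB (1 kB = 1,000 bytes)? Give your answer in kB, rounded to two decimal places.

553,160 bytes given.
1 kB = 10^3 bytes = 1,000 bytes
553,160 / 1,000 = 553.16 kB

553.16 kB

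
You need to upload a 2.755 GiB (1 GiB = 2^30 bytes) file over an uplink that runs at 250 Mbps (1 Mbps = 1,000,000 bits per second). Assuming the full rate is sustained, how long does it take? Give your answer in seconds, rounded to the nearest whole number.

2.755 GiB = 2,958,158,725.12 bytes = 23,665,269,800.96 bits
250 Mbps = 250,000,000 bits/s
time = 23,665,269,800.96 / 250,000,000 = 95 s

95 seconds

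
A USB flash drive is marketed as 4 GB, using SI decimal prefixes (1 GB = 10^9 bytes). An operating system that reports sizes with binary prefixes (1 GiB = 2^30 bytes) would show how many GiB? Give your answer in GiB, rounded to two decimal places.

3.73 GiB

4 GB × 1,000,000,000 bytes/GB = 4,000,000,000 bytes
1 GiB = 2^30 bytes = 1,073,741,824 bytes
4,000,000,000 / 1,073,741,824 = 3.73 GiB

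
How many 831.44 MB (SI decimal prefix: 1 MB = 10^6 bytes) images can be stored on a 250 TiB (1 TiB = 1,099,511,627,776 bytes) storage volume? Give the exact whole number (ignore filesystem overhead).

Capacity: 250 TiB = 274,877,906,944,000 bytes
Per item: 831.44 MB = 831,440,000 bytes
⌊274,877,906,944,000 / 831,440,000⌋ = 330,604

330,604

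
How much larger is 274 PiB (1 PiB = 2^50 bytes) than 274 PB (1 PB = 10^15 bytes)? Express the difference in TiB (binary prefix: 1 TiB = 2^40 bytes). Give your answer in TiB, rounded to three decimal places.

31,374.452 TiB

274 PiB = 274 × 1,125,899,906,842,624 = 308,496,574,474,878,976 bytes
274 PB = 274 × 1,000,000,000,000,000 = 274,000,000,000,000,000 bytes
difference = 34,496,574,474,878,976 bytes
34,496,574,474,878,976 / 1,099,511,627,776 = 31,374.452 TiB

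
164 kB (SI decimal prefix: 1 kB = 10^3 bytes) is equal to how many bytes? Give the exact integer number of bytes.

164,000 bytes

164 × 1,000 = 164,000 bytes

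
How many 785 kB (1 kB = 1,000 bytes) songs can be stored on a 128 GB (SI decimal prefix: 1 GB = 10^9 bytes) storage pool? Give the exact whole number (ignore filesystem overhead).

Capacity: 128 GB = 128,000,000,000 bytes
Per item: 785 kB = 785,000 bytes
⌊128,000,000,000 / 785,000⌋ = 163,057

163,057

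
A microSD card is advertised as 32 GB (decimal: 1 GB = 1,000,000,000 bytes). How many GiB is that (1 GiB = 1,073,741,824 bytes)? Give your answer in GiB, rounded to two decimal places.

29.80 GiB

32 GB = 32 × 10^9 bytes = 32,000,000,000 bytes
1 GiB = 1,073,741,824 bytes
32,000,000,000 / 1,073,741,824 = 29.80 GiB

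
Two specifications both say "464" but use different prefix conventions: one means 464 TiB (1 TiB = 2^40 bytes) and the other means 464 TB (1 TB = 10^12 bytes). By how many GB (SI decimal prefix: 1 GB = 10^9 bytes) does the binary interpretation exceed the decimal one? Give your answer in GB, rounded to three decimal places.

46,173.395 GB

464 TiB = 464 × 1,099,511,627,776 = 510,173,395,288,064 bytes
464 TB = 464 × 1,000,000,000,000 = 464,000,000,000,000 bytes
difference = 46,173,395,288,064 bytes
46,173,395,288,064 / 1,000,000,000 = 46,173.395 GB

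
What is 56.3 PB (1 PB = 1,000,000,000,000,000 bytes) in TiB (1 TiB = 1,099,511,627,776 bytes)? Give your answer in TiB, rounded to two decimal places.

51,204.55 TiB

56.3 PB × 1,000,000,000,000,000 bytes/PB = 56,300,000,000,000,000 bytes
1 TiB = 1,099,511,627,776 bytes
56,300,000,000,000,000 / 1,099,511,627,776 = 51,204.55 TiB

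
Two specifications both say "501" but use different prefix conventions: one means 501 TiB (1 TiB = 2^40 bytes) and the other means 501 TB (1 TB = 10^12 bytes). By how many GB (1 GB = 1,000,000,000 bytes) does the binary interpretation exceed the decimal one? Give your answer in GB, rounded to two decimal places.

501 TiB = 501 × 1,099,511,627,776 = 550,855,325,515,776 bytes
501 TB = 501 × 1,000,000,000,000 = 501,000,000,000,000 bytes
difference = 49,855,325,515,776 bytes
49,855,325,515,776 / 1,000,000,000 = 49,855.33 GB

49,855.33 GB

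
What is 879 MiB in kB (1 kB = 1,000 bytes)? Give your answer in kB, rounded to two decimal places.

879 MiB × 1,048,576 bytes/MiB = 921,698,304 bytes
1 kB = 10^3 bytes = 1,000 bytes
921,698,304 / 1,000 = 921,698.30 kB

921,698.30 kB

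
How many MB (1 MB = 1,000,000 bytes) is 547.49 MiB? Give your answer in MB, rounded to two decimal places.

547.49 MiB × 1,048,576 bytes/MiB = 574,084,874.24 bytes
1 MB = 10^6 bytes = 1,000,000 bytes
574,084,874.24 / 1,000,000 = 574.08 MB

574.08 MB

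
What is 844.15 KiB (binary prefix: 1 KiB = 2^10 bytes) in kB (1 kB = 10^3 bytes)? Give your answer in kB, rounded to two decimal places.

844.15 KiB × 1,024 bytes/KiB = 864,409.6 bytes
1 kB = 1,000 bytes
864,409.6 / 1,000 = 864.41 kB

864.41 kB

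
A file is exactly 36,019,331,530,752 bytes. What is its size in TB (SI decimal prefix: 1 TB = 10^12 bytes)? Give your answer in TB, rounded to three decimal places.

36,019,331,530,752 bytes given.
1 TB = 10^12 bytes = 1,000,000,000,000 bytes
36,019,331,530,752 / 1,000,000,000,000 = 36.019 TB

36.019 TB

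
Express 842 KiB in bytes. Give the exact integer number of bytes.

862,208 bytes

842 × 1,024 = 862,208 bytes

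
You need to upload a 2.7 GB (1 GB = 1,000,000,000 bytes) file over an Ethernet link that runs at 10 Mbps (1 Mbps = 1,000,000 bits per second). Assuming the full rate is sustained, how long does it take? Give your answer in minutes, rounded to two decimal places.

36.00 minutes

2.7 GB = 2,700,000,000 bytes = 21,600,000,000 bits
10 Mbps = 10,000,000 bits/s
time = 21,600,000,000 / 10,000,000 = 2,160.000 s
2,160.000 s / 60 = 36.00 minutes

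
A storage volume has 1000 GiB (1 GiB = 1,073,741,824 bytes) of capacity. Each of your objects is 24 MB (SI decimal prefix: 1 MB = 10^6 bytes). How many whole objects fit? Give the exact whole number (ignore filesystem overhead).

44,739

Capacity: 1000 GiB = 1,073,741,824,000 bytes
Per item: 24 MB = 24,000,000 bytes
⌊1,073,741,824,000 / 24,000,000⌋ = 44,739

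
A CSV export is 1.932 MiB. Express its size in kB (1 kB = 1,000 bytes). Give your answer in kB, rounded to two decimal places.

2,025.85 kB

1.932 MiB = 1.932 × 2^20 bytes = 2,025,848.832 bytes
1 kB = 1,000 bytes
2,025,848.832 / 1,000 = 2,025.85 kB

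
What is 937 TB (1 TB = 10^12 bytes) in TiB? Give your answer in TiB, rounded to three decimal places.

937 TB = 937 × 10^12 bytes = 937,000,000,000,000 bytes
1 TiB = 1,099,511,627,776 bytes
937,000,000,000,000 / 1,099,511,627,776 = 852.197 TiB

852.197 TiB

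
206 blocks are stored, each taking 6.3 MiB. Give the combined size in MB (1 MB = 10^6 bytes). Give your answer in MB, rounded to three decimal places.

1,360.842 MB

Total = 206 × 6.3 MiB = 1297.8 MiB
= 1297.8 × 1,048,576 bytes = 1,360,841,932.8 bytes
1 MB = 1,000,000 bytes
1,360,841,932.8 / 1,000,000 = 1,360.842 MB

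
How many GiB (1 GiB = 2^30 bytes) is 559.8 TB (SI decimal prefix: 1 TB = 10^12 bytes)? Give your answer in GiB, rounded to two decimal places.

521,354.38 GiB

559.8 TB = 559.8 × 10^12 bytes = 559,800,000,000,000 bytes
1 GiB = 1,073,741,824 bytes
559,800,000,000,000 / 1,073,741,824 = 521,354.38 GiB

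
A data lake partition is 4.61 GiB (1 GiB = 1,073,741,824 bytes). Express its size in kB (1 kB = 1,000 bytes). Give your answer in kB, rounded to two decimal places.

4.61 GiB = 4.61 × 2^30 bytes = 4,949,949,808.64 bytes
1 kB = 1,000 bytes
4,949,949,808.64 / 1,000 = 4,949,949.81 kB

4,949,949.81 kB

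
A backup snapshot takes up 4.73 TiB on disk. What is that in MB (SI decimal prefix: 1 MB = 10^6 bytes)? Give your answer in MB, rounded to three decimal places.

4.73 TiB = 4.73 × 2^40 bytes = 5,200,689,999,380.48 bytes
1 MB = 1,000,000 bytes
5,200,689,999,380.48 / 1,000,000 = 5,200,689.999 MB

5,200,689.999 MB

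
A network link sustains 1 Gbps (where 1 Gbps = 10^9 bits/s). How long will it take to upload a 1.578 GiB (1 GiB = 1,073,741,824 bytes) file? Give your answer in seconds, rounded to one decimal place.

13.6 seconds

1.578 GiB = 1,694,364,598.272 bytes = 13,554,916,786.176 bits
1 Gbps = 1,000,000,000 bits/s
time = 13,554,916,786.176 / 1,000,000,000 = 13.6 s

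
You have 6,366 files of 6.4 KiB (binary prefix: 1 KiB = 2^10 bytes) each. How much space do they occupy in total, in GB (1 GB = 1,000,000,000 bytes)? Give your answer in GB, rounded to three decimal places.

Total = 6,366 × 6.4 KiB = 40742.4 KiB
= 40742.4 × 1,024 bytes = 41,720,217.6 bytes
1 GB = 1,000,000,000 bytes
41,720,217.6 / 1,000,000,000 = 0.042 GB

0.042 GB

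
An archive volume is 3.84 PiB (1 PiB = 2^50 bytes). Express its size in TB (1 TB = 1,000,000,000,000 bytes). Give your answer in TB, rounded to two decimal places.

4,323.46 TB

3.84 PiB = 3.84 × 2^50 bytes = 4,323,455,642,275,676.16 bytes
1 TB = 10^12 bytes = 1,000,000,000,000 bytes
4,323,455,642,275,676.16 / 1,000,000,000,000 = 4,323.46 TB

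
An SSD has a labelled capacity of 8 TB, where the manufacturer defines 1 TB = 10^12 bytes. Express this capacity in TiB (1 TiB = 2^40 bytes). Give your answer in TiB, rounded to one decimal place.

8 TB = 8 × 10^12 bytes = 8,000,000,000,000 bytes
1 TiB = 2^40 bytes = 1,099,511,627,776 bytes
8,000,000,000,000 / 1,099,511,627,776 = 7.3 TiB

7.3 TiB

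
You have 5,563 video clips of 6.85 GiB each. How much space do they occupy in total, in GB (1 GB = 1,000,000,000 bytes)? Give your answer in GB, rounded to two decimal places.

40,916.60 GB

Total = 5,563 × 6.85 GiB = 38106.55 GiB
= 38106.55 × 1,073,741,824 bytes = 40,916,596,503,347.2 bytes
1 GB = 1,000,000,000 bytes
40,916,596,503,347.2 / 1,000,000,000 = 40,916.60 GB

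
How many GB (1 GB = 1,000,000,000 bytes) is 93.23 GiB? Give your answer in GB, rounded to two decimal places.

93.23 GiB × 1,073,741,824 bytes/GiB = 100,104,950,251.52 bytes
1 GB = 10^9 bytes = 1,000,000,000 bytes
100,104,950,251.52 / 1,000,000,000 = 100.10 GB

100.10 GB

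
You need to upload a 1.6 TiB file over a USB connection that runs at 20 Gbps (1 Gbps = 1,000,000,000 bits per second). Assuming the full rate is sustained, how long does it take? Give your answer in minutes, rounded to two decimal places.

1.6 TiB = 1,759,218,604,441.6 bytes = 14,073,748,835,532.8 bits
20 Gbps = 20,000,000,000 bits/s
time = 14,073,748,835,532.8 / 20,000,000,000 = 703.687 s
703.687 s / 60 = 11.73 minutes

11.73 minutes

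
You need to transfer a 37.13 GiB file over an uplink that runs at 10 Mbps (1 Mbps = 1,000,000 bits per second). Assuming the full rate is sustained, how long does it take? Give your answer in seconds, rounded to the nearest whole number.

31,894 seconds

37.13 GiB = 39,868,033,925.12 bytes = 318,944,271,400.96 bits
10 Mbps = 10,000,000 bits/s
time = 318,944,271,400.96 / 10,000,000 = 31,894 s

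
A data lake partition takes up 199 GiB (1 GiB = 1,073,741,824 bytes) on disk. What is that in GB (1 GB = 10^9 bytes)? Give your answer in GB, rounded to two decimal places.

213.67 GB

199 GiB × 1,073,741,824 bytes/GiB = 213,674,622,976 bytes
1 GB = 10^9 bytes = 1,000,000,000 bytes
213,674,622,976 / 1,000,000,000 = 213.67 GB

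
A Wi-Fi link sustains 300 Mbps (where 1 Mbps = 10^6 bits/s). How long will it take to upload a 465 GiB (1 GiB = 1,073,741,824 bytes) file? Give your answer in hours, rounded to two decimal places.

465 GiB = 499,289,948,160 bytes = 3,994,319,585,280 bits
300 Mbps = 300,000,000 bits/s
time = 3,994,319,585,280 / 300,000,000 = 13,314.3986 s
13,314.3986 s / 3600 = 3.70 hours

3.70 hours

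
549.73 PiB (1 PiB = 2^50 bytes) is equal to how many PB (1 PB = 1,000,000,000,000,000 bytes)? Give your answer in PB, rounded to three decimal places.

618.941 PB

549.73 PiB = 549.73 × 2^50 bytes = 618,940,955,788,595,691.52 bytes
1 PB = 1,000,000,000,000,000 bytes
618,940,955,788,595,691.52 / 1,000,000,000,000,000 = 618.941 PB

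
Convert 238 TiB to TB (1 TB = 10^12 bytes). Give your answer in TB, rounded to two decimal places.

238 TiB = 238 × 2^40 bytes = 261,683,767,410,688 bytes
1 TB = 10^12 bytes = 1,000,000,000,000 bytes
261,683,767,410,688 / 1,000,000,000,000 = 261.68 TB

261.68 TB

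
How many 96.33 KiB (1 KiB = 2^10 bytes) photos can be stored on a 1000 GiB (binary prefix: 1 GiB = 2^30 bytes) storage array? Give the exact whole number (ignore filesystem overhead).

Capacity: 1000 GiB = 1,073,741,824,000 bytes
Per item: 96.33 KiB = 98,641.92 bytes
⌊1,073,741,824,000 / 98,641.92⌋ = 10,885,248

10,885,248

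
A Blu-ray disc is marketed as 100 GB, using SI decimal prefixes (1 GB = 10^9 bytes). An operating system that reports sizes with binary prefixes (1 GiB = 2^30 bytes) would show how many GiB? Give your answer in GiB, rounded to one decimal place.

100 GB = 100 × 10^9 bytes = 100,000,000,000 bytes
1 GiB = 1,073,741,824 bytes
100,000,000,000 / 1,073,741,824 = 93.1 GiB

93.1 GiB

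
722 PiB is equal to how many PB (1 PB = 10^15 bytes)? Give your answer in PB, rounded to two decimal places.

812.90 PB

722 PiB = 722 × 2^50 bytes = 812,899,732,740,374,528 bytes
1 PB = 1,000,000,000,000,000 bytes
812,899,732,740,374,528 / 1,000,000,000,000,000 = 812.90 PB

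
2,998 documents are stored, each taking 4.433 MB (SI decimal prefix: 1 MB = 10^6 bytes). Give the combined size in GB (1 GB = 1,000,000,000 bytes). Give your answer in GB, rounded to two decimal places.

Total = 2,998 × 4.433 MB = 13290.134 MB
= 13290.134 × 1,000,000 bytes = 13,290,134,000 bytes
1 GB = 1,000,000,000 bytes
13,290,134,000 / 1,000,000,000 = 13.29 GB

13.29 GB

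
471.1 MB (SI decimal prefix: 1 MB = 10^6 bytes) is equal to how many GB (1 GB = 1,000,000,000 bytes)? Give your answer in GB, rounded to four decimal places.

471.1 MB = 471.1 × 10^6 bytes = 471,100,000 bytes
1 GB = 1,000,000,000 bytes
471,100,000 / 1,000,000,000 = 0.4711 GB

0.4711 GB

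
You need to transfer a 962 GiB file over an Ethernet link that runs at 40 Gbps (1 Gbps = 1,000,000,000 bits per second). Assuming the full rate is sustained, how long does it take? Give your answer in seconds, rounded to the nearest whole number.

207 seconds

962 GiB = 1,032,939,634,688 bytes = 8,263,517,077,504 bits
40 Gbps = 40,000,000,000 bits/s
time = 8,263,517,077,504 / 40,000,000,000 = 207 s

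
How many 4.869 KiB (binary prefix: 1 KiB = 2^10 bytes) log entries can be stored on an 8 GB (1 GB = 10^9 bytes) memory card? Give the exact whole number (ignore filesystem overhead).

Capacity: 8 GB = 8,000,000,000 bytes
Per item: 4.869 KiB = 4,985.856 bytes
⌊8,000,000,000 / 4,985.856⌋ = 1,604,538

1,604,538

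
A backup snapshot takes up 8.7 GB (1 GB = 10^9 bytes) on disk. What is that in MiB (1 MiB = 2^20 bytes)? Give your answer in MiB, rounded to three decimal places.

8.7 GB = 8.7 × 10^9 bytes = 8,700,000,000 bytes
1 MiB = 2^20 bytes = 1,048,576 bytes
8,700,000,000 / 1,048,576 = 8,296.967 MiB

8,296.967 MiB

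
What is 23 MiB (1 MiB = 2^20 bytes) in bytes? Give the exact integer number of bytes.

24,117,248 bytes

23 × 1,048,576 = 24,117,248 bytes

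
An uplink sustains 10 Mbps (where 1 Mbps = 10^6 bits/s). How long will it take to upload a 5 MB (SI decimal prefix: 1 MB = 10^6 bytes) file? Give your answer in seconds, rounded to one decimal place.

5 MB = 5,000,000 bytes = 40,000,000 bits
10 Mbps = 10,000,000 bits/s
time = 40,000,000 / 10,000,000 = 4.0 s

4.0 seconds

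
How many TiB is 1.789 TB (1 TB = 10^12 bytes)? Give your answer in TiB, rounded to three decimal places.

1.789 TB = 1.789 × 10^12 bytes = 1,789,000,000,000 bytes
1 TiB = 2^40 bytes = 1,099,511,627,776 bytes
1,789,000,000,000 / 1,099,511,627,776 = 1.627 TiB

1.627 TiB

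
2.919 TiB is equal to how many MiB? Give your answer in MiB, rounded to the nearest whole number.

2.919 TiB = 2.919 × 2^40 bytes = 3,209,474,441,478.144 bytes
1 MiB = 2^20 bytes = 1,048,576 bytes
3,209,474,441,478.144 / 1,048,576 = 3,060,793 MiB

3,060,793 MiB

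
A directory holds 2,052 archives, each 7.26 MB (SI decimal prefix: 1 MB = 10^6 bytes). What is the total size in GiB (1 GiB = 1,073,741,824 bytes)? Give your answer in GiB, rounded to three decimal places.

13.874 GiB

Total = 2,052 × 7.26 MB = 14897.52 MB
= 14897.52 × 1,000,000 bytes = 14,897,520,000 bytes
1 GiB = 1,073,741,824 bytes
14,897,520,000 / 1,073,741,824 = 13.874 GiB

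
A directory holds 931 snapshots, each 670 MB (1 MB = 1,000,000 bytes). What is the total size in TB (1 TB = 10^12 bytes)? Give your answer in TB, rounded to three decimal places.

Total = 931 × 670 MB = 623,770 MB
= 623,770 × 1,000,000 bytes = 623,770,000,000 bytes
1 TB = 1,000,000,000,000 bytes
623,770,000,000 / 1,000,000,000,000 = 0.624 TB

0.624 TB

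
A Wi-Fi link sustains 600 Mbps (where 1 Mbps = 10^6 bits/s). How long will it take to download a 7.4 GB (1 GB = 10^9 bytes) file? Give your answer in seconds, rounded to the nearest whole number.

7.4 GB = 7,400,000,000 bytes = 59,200,000,000 bits
600 Mbps = 600,000,000 bits/s
time = 59,200,000,000 / 600,000,000 = 99 s

99 seconds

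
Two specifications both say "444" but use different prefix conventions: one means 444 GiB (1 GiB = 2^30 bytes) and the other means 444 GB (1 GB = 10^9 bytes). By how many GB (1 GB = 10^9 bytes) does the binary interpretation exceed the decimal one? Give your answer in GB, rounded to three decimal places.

32.741 GB

444 GiB = 444 × 1,073,741,824 = 476,741,369,856 bytes
444 GB = 444 × 1,000,000,000 = 444,000,000,000 bytes
difference = 32,741,369,856 bytes
32,741,369,856 / 1,000,000,000 = 32.741 GB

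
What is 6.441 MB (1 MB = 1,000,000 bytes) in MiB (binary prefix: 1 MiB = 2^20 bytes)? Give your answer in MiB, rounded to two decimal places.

6.441 MB = 6.441 × 10^6 bytes = 6,441,000 bytes
1 MiB = 2^20 bytes = 1,048,576 bytes
6,441,000 / 1,048,576 = 6.14 MiB

6.14 MiB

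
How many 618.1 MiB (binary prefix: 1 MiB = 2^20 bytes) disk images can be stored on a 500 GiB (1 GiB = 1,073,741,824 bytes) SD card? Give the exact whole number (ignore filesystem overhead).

828

Capacity: 500 GiB = 536,870,912,000 bytes
Per item: 618.1 MiB = 648,124,825.6 bytes
⌊536,870,912,000 / 648,124,825.6⌋ = 828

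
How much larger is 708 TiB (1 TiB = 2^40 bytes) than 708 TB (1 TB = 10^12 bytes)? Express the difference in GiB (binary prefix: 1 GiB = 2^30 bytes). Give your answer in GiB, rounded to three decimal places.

708 TiB = 708 × 1,099,511,627,776 = 778,454,232,465,408 bytes
708 TB = 708 × 1,000,000,000,000 = 708,000,000,000,000 bytes
difference = 70,454,232,465,408 bytes
70,454,232,465,408 / 1,073,741,824 = 65,615.617 GiB

65,615.617 GiB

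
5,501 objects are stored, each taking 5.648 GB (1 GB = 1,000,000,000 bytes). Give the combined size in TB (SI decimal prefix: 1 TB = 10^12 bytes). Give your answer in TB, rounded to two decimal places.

31.07 TB

Total = 5,501 × 5.648 GB = 31069.648 GB
= 31069.648 × 1,000,000,000 bytes = 31,069,648,000,000 bytes
1 TB = 1,000,000,000,000 bytes
31,069,648,000,000 / 1,000,000,000,000 = 31.07 TB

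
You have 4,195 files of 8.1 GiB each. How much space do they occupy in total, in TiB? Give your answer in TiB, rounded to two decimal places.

33.18 TiB

Total = 4,195 × 8.1 GiB = 33979.5 GiB
= 33979.5 × 1,073,741,824 bytes = 36,485,210,308,608 bytes
1 TiB = 1,099,511,627,776 bytes
36,485,210,308,608 / 1,099,511,627,776 = 33.18 TiB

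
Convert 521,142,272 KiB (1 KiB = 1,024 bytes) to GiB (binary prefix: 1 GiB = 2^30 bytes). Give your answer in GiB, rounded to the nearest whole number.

521,142,272 KiB = 521,142,272 × 2^10 bytes = 533,649,686,528 bytes
1 GiB = 2^30 bytes = 1,073,741,824 bytes
533,649,686,528 / 1,073,741,824 = 497 GiB

497 GiB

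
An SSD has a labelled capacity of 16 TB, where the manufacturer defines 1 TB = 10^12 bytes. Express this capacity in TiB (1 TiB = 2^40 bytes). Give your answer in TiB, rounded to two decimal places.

14.55 TiB

16 TB = 16 × 10^12 bytes = 16,000,000,000,000 bytes
1 TiB = 1,099,511,627,776 bytes
16,000,000,000,000 / 1,099,511,627,776 = 14.55 TiB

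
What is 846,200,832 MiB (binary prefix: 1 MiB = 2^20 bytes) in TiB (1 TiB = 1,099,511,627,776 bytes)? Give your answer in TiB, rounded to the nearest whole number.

846,200,832 MiB = 846,200,832 × 2^20 bytes = 887,305,883,615,232 bytes
1 TiB = 1,099,511,627,776 bytes
887,305,883,615,232 / 1,099,511,627,776 = 807 TiB

807 TiB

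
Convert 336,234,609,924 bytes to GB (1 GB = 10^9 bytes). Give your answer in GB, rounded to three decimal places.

336.235 GB

336,234,609,924 bytes given.
1 GB = 1,000,000,000 bytes
336,234,609,924 / 1,000,000,000 = 336.235 GB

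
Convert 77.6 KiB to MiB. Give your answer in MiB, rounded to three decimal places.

0.076 MiB

77.6 KiB = 77.6 × 2^10 bytes = 79,462.4 bytes
1 MiB = 1,048,576 bytes
79,462.4 / 1,048,576 = 0.076 MiB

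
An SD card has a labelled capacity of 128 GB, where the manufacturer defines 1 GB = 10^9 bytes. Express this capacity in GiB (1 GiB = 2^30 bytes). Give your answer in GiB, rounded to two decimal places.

128 GB × 1,000,000,000 bytes/GB = 128,000,000,000 bytes
1 GiB = 1,073,741,824 bytes
128,000,000,000 / 1,073,741,824 = 119.21 GiB

119.21 GiB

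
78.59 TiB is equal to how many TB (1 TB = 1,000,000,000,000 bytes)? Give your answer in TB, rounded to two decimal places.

86.41 TB

78.59 TiB = 78.59 × 2^40 bytes = 86,410,618,826,915.84 bytes
1 TB = 10^12 bytes = 1,000,000,000,000 bytes
86,410,618,826,915.84 / 1,000,000,000,000 = 86.41 TB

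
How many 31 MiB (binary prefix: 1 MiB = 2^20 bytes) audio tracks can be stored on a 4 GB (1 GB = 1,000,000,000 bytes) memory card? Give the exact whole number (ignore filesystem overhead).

123

Capacity: 4 GB = 4,000,000,000 bytes
Per item: 31 MiB = 32,505,856 bytes
⌊4,000,000,000 / 32,505,856⌋ = 123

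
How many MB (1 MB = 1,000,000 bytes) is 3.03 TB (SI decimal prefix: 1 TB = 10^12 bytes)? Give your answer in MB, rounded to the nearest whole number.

3.03 TB × 1,000,000,000,000 bytes/TB = 3,030,000,000,000 bytes
1 MB = 10^6 bytes = 1,000,000 bytes
3,030,000,000,000 / 1,000,000 = 3,030,000 MB

3,030,000 MB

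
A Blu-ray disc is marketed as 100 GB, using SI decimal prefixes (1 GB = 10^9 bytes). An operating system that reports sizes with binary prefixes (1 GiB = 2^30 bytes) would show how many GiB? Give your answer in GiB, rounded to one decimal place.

100 GB × 1,000,000,000 bytes/GB = 100,000,000,000 bytes
1 GiB = 1,073,741,824 bytes
100,000,000,000 / 1,073,741,824 = 93.1 GiB

93.1 GiB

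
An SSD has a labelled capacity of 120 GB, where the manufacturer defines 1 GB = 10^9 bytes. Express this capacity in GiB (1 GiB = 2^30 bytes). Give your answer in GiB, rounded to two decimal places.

120 GB × 1,000,000,000 bytes/GB = 120,000,000,000 bytes
1 GiB = 1,073,741,824 bytes
120,000,000,000 / 1,073,741,824 = 111.76 GiB

111.76 GiB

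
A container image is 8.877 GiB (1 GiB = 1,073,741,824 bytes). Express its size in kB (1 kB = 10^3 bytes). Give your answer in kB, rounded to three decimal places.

8.877 GiB = 8.877 × 2^30 bytes = 9,531,606,171.648 bytes
1 kB = 10^3 bytes = 1,000 bytes
9,531,606,171.648 / 1,000 = 9,531,606.172 kB

9,531,606.172 kB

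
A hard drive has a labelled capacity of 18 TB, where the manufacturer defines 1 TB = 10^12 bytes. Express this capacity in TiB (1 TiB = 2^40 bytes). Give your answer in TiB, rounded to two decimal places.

16.37 TiB

18 TB × 1,000,000,000,000 bytes/TB = 18,000,000,000,000 bytes
1 TiB = 1,099,511,627,776 bytes
18,000,000,000,000 / 1,099,511,627,776 = 16.37 TiB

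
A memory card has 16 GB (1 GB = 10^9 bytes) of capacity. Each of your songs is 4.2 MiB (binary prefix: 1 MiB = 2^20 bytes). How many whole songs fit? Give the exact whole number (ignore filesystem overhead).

3,633

Capacity: 16 GB = 16,000,000,000 bytes
Per item: 4.2 MiB = 4,404,019.2 bytes
⌊16,000,000,000 / 4,404,019.2⌋ = 3,633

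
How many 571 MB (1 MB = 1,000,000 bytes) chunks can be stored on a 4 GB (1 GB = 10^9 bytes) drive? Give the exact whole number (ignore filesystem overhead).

Capacity: 4 GB = 4,000,000,000 bytes
Per item: 571 MB = 571,000,000 bytes
⌊4,000,000,000 / 571,000,000⌋ = 7

7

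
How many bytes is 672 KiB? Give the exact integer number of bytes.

688,128 bytes

672 × 1,024 = 688,128 bytes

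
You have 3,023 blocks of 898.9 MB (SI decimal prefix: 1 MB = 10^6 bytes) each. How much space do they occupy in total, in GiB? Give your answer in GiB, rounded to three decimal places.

Total = 3,023 × 898.9 MB = 2717374.7 MB
= 2717374.7 × 1,000,000 bytes = 2,717,374,700,000 bytes
1 GiB = 1,073,741,824 bytes
2,717,374,700,000 / 1,073,741,824 = 2,530.752 GiB

2,530.752 GiB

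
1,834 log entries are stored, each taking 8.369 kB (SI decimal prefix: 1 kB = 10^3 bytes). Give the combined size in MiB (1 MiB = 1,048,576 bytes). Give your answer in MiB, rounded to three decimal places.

14.638 MiB

Total = 1,834 × 8.369 kB = 15348.746 kB
= 15348.746 × 1,000 bytes = 15,348,746 bytes
1 MiB = 1,048,576 bytes
15,348,746 / 1,048,576 = 14.638 MiB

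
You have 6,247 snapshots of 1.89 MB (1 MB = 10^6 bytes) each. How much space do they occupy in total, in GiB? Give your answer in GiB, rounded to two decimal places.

11.00 GiB

Total = 6,247 × 1.89 MB = 11806.83 MB
= 11806.83 × 1,000,000 bytes = 11,806,830,000 bytes
1 GiB = 1,073,741,824 bytes
11,806,830,000 / 1,073,741,824 = 11.00 GiB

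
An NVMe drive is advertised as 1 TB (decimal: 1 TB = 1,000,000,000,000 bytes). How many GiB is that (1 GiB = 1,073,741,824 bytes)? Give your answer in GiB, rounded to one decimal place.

931.3 GiB

1 TB = 1 × 10^12 bytes = 1,000,000,000,000 bytes
1 GiB = 2^30 bytes = 1,073,741,824 bytes
1,000,000,000,000 / 1,073,741,824 = 931.3 GiB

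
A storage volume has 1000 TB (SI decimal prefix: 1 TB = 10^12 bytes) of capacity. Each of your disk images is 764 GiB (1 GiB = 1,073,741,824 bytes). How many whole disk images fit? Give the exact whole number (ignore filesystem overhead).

Capacity: 1000 TB = 1,000,000,000,000,000 bytes
Per item: 764 GiB = 820,338,753,536 bytes
⌊1,000,000,000,000,000 / 820,338,753,536⌋ = 1,219

1,219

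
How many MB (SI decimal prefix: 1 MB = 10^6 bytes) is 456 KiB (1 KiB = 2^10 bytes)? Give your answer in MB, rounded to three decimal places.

0.467 MB

456 KiB = 456 × 2^10 bytes = 466,944 bytes
1 MB = 10^6 bytes = 1,000,000 bytes
466,944 / 1,000,000 = 0.467 MB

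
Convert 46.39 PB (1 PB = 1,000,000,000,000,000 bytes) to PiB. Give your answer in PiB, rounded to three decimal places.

41.203 PiB

46.39 PB = 46.39 × 10^15 bytes = 46,390,000,000,000,000 bytes
1 PiB = 2^50 bytes = 1,125,899,906,842,624 bytes
46,390,000,000,000,000 / 1,125,899,906,842,624 = 41.203 PiB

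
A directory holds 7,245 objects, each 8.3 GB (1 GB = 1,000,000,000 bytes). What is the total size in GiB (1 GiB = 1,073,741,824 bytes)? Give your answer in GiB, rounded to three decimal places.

Total = 7,245 × 8.3 GB = 60133.5 GB
= 60133.5 × 1,000,000,000 bytes = 60,133,500,000,000 bytes
1 GiB = 1,073,741,824 bytes
60,133,500,000,000 / 1,073,741,824 = 56,003.686 GiB

56,003.686 GiB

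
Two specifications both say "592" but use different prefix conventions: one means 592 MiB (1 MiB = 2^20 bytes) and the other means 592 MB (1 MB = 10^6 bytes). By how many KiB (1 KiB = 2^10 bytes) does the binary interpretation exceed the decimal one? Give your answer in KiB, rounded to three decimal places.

592 MiB = 592 × 1,048,576 = 620,756,992 bytes
592 MB = 592 × 1,000,000 = 592,000,000 bytes
difference = 28,756,992 bytes
28,756,992 / 1,024 = 28,083.000 KiB

28,083.000 KiB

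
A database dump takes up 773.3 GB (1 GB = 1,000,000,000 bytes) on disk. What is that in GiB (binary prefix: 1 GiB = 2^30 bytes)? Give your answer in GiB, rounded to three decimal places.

773.3 GB × 1,000,000,000 bytes/GB = 773,300,000,000 bytes
1 GiB = 1,073,741,824 bytes
773,300,000,000 / 1,073,741,824 = 720.192 GiB

720.192 GiB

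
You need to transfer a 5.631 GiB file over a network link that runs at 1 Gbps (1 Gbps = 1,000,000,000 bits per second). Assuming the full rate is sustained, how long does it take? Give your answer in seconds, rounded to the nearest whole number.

5.631 GiB = 6,046,240,210.944 bytes = 48,369,921,687.552 bits
1 Gbps = 1,000,000,000 bits/s
time = 48,369,921,687.552 / 1,000,000,000 = 48 s

48 seconds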